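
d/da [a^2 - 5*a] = 2*a - 5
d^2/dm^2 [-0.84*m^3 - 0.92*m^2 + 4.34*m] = -5.04*m - 1.84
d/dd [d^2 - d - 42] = 2*d - 1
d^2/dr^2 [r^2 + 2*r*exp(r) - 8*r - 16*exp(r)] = 2*r*exp(r) - 12*exp(r) + 2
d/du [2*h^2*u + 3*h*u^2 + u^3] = 2*h^2 + 6*h*u + 3*u^2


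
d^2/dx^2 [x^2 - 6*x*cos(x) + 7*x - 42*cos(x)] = 6*x*cos(x) + 12*sin(x) + 42*cos(x) + 2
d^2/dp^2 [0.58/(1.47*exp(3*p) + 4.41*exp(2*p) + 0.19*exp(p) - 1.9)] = (0.58*(4.41*exp(2*p) + 8.82*exp(p) + 0.19)*(8.82*exp(2*p) + 17.64*exp(p) + 0.38)*exp(p) - (7.6734*exp(2*p) + 10.2312*exp(p) + 0.1102)*(1.47*exp(3*p) + 4.41*exp(2*p) + 0.19*exp(p) - 1.9))*exp(p)/(1.47*exp(3*p) + 4.41*exp(2*p) + 0.19*exp(p) - 1.9)^3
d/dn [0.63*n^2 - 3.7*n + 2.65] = 1.26*n - 3.7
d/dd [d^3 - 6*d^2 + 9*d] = 3*d^2 - 12*d + 9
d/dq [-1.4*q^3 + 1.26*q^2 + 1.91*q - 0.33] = -4.2*q^2 + 2.52*q + 1.91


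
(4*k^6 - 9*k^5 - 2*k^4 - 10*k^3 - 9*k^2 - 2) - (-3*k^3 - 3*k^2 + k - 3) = 4*k^6 - 9*k^5 - 2*k^4 - 7*k^3 - 6*k^2 - k + 1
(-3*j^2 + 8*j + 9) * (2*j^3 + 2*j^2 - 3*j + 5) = -6*j^5 + 10*j^4 + 43*j^3 - 21*j^2 + 13*j + 45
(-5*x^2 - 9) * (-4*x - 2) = 20*x^3 + 10*x^2 + 36*x + 18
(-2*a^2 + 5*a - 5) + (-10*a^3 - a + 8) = -10*a^3 - 2*a^2 + 4*a + 3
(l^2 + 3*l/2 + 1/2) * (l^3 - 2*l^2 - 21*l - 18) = l^5 - l^4/2 - 47*l^3/2 - 101*l^2/2 - 75*l/2 - 9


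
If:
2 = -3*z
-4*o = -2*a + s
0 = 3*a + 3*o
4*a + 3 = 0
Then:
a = -3/4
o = 3/4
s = -9/2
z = -2/3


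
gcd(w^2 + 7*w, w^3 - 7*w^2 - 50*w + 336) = w + 7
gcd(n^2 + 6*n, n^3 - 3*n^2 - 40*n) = n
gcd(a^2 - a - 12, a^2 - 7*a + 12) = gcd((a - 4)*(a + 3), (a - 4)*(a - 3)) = a - 4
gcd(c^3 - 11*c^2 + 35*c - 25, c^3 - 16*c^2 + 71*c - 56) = c - 1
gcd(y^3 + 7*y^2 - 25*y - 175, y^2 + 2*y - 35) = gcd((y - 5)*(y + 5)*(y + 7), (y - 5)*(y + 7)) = y^2 + 2*y - 35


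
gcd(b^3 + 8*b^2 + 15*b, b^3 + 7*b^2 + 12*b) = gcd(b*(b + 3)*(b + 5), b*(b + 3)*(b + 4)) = b^2 + 3*b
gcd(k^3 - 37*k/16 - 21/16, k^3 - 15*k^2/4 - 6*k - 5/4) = k + 1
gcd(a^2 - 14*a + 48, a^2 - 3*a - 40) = a - 8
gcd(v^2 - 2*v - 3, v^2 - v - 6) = v - 3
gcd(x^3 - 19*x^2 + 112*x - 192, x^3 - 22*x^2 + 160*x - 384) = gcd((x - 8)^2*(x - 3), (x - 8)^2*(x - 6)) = x^2 - 16*x + 64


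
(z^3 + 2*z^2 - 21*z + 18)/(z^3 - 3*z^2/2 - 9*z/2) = 2*(z^2 + 5*z - 6)/(z*(2*z + 3))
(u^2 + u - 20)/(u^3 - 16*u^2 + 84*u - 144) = (u + 5)/(u^2 - 12*u + 36)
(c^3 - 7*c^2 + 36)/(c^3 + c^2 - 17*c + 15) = (c^2 - 4*c - 12)/(c^2 + 4*c - 5)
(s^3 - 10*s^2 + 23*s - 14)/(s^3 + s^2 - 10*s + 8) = (s - 7)/(s + 4)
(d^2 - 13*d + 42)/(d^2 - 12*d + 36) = (d - 7)/(d - 6)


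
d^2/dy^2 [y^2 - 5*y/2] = 2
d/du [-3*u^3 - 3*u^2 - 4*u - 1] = -9*u^2 - 6*u - 4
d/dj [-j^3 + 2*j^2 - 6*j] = -3*j^2 + 4*j - 6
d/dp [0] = 0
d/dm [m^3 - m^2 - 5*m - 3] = 3*m^2 - 2*m - 5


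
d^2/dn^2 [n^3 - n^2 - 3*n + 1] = 6*n - 2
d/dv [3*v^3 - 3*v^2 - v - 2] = 9*v^2 - 6*v - 1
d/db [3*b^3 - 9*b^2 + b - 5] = 9*b^2 - 18*b + 1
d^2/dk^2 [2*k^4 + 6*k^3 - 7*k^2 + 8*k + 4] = 24*k^2 + 36*k - 14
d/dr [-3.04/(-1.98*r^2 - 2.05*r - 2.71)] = (-12.0384*r - 6.232)/(1.98*r^2 + 2.05*r + 2.71)^2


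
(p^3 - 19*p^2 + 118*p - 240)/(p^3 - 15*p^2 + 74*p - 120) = (p - 8)/(p - 4)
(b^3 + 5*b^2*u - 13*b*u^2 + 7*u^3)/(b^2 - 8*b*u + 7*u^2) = (-b^2 - 6*b*u + 7*u^2)/(-b + 7*u)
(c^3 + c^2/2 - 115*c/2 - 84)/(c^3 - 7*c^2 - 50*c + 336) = (c + 3/2)/(c - 6)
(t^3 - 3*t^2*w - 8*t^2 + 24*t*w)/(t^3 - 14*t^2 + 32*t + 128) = t*(t - 3*w)/(t^2 - 6*t - 16)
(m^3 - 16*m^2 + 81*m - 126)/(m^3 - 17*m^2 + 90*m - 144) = (m - 7)/(m - 8)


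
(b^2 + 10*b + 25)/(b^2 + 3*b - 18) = (b^2 + 10*b + 25)/(b^2 + 3*b - 18)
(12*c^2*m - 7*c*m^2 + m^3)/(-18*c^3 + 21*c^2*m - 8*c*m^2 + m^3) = m*(-4*c + m)/(6*c^2 - 5*c*m + m^2)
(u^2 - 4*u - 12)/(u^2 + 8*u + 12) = (u - 6)/(u + 6)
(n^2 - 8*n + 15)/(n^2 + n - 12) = (n - 5)/(n + 4)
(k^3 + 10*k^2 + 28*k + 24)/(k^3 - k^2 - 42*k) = (k^2 + 4*k + 4)/(k*(k - 7))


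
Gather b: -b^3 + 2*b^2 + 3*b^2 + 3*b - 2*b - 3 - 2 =-b^3 + 5*b^2 + b - 5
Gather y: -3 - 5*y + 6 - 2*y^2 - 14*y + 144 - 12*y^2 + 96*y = -14*y^2 + 77*y + 147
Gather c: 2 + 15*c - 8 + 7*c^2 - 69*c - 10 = 7*c^2 - 54*c - 16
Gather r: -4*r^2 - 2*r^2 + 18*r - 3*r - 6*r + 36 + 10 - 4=-6*r^2 + 9*r + 42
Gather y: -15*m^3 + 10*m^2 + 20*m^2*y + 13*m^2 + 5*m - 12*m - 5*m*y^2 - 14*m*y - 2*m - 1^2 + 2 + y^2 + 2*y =-15*m^3 + 23*m^2 - 9*m + y^2*(1 - 5*m) + y*(20*m^2 - 14*m + 2) + 1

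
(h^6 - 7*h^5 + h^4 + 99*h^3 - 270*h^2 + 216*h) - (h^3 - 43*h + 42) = h^6 - 7*h^5 + h^4 + 98*h^3 - 270*h^2 + 259*h - 42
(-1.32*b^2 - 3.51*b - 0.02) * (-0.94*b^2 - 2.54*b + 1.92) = 1.2408*b^4 + 6.6522*b^3 + 6.3998*b^2 - 6.6884*b - 0.0384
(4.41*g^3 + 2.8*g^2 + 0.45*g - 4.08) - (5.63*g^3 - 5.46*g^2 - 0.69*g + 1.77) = -1.22*g^3 + 8.26*g^2 + 1.14*g - 5.85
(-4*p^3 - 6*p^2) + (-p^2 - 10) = -4*p^3 - 7*p^2 - 10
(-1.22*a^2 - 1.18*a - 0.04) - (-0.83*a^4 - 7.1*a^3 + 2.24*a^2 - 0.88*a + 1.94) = 0.83*a^4 + 7.1*a^3 - 3.46*a^2 - 0.3*a - 1.98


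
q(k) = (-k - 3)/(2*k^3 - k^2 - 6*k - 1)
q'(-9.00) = 0.00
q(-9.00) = 0.00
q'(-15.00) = 0.00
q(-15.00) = 0.00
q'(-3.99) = 0.00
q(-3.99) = -0.01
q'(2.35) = 4.03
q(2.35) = -1.00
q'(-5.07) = -0.00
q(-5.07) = -0.01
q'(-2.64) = 0.05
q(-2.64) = 0.01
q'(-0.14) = -462.31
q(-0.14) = 15.45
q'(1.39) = 0.52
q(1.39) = 0.74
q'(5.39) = 0.02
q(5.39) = -0.03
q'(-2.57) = 0.06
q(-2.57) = 0.02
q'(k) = (-k - 3)*(-6*k^2 + 2*k + 6)/(2*k^3 - k^2 - 6*k - 1)^2 - 1/(2*k^3 - k^2 - 6*k - 1) = (-2*k^3 + k^2 + 6*k - 2*(k + 3)*(-3*k^2 + k + 3) + 1)/(-2*k^3 + k^2 + 6*k + 1)^2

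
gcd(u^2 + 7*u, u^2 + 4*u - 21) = u + 7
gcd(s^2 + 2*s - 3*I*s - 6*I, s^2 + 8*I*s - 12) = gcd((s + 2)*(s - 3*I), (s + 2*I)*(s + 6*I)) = 1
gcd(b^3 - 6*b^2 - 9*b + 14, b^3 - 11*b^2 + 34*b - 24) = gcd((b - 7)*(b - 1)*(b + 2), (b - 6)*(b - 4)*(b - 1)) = b - 1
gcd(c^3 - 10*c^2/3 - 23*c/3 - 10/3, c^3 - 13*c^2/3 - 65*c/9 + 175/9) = c - 5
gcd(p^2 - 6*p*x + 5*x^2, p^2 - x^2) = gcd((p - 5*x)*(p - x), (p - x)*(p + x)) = -p + x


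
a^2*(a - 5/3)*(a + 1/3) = a^4 - 4*a^3/3 - 5*a^2/9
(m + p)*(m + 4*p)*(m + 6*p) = m^3 + 11*m^2*p + 34*m*p^2 + 24*p^3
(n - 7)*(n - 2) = n^2 - 9*n + 14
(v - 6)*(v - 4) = v^2 - 10*v + 24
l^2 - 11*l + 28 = (l - 7)*(l - 4)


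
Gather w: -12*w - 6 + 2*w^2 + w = 2*w^2 - 11*w - 6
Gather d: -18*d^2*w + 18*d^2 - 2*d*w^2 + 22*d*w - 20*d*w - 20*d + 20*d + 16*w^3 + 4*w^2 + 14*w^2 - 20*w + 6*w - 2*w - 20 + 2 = d^2*(18 - 18*w) + d*(-2*w^2 + 2*w) + 16*w^3 + 18*w^2 - 16*w - 18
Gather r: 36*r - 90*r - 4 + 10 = 6 - 54*r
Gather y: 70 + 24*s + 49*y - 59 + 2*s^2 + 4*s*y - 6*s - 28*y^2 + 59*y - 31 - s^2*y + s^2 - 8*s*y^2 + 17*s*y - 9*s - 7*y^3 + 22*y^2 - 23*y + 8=3*s^2 + 9*s - 7*y^3 + y^2*(-8*s - 6) + y*(-s^2 + 21*s + 85) - 12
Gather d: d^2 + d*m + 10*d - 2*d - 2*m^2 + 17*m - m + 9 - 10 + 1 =d^2 + d*(m + 8) - 2*m^2 + 16*m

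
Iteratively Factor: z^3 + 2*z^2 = (z)*(z^2 + 2*z) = z*(z + 2)*(z)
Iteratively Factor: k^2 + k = (k + 1)*(k)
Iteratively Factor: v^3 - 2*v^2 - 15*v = (v + 3)*(v^2 - 5*v) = (v - 5)*(v + 3)*(v)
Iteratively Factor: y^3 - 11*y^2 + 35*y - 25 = (y - 1)*(y^2 - 10*y + 25) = (y - 5)*(y - 1)*(y - 5)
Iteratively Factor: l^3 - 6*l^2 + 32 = (l + 2)*(l^2 - 8*l + 16) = (l - 4)*(l + 2)*(l - 4)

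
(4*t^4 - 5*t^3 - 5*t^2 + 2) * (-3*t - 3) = -12*t^5 + 3*t^4 + 30*t^3 + 15*t^2 - 6*t - 6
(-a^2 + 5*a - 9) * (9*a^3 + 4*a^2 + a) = -9*a^5 + 41*a^4 - 62*a^3 - 31*a^2 - 9*a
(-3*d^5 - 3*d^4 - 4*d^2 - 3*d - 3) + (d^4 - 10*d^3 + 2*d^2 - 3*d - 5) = -3*d^5 - 2*d^4 - 10*d^3 - 2*d^2 - 6*d - 8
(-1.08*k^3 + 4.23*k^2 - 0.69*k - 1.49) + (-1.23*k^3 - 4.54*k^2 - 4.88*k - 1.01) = -2.31*k^3 - 0.31*k^2 - 5.57*k - 2.5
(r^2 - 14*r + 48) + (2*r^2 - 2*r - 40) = 3*r^2 - 16*r + 8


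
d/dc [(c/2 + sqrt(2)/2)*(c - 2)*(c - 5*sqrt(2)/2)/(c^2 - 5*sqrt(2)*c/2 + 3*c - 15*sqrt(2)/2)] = (2*c^4 - 10*sqrt(2)*c^3 + 12*c^3 - 50*sqrt(2)*c^2 + 13*c^2 + 50*c + 60*sqrt(2)*c - 150 + 125*sqrt(2))/(2*(2*c^4 - 10*sqrt(2)*c^3 + 12*c^3 - 60*sqrt(2)*c^2 + 43*c^2 - 90*sqrt(2)*c + 150*c + 225))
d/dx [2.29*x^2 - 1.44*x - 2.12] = 4.58*x - 1.44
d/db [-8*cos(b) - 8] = 8*sin(b)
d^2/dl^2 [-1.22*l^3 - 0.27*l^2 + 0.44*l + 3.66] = -7.32*l - 0.54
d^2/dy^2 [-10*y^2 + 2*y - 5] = -20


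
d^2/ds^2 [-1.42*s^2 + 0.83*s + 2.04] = -2.84000000000000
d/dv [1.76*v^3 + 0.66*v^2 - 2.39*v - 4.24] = 5.28*v^2 + 1.32*v - 2.39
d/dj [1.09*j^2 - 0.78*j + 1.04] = 2.18*j - 0.78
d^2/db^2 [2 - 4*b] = 0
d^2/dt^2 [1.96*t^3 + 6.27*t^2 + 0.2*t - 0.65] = 11.76*t + 12.54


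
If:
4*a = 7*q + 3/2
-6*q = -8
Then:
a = 65/24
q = 4/3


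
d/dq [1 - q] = -1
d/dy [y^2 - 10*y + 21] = 2*y - 10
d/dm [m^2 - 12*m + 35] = 2*m - 12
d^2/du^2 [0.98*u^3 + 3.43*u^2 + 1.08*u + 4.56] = 5.88*u + 6.86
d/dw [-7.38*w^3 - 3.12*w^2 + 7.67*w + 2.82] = -22.14*w^2 - 6.24*w + 7.67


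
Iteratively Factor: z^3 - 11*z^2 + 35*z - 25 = (z - 5)*(z^2 - 6*z + 5) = (z - 5)*(z - 1)*(z - 5)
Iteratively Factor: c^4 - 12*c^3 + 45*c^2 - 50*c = (c)*(c^3 - 12*c^2 + 45*c - 50) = c*(c - 5)*(c^2 - 7*c + 10) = c*(c - 5)^2*(c - 2)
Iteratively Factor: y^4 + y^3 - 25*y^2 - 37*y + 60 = (y + 3)*(y^3 - 2*y^2 - 19*y + 20) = (y - 5)*(y + 3)*(y^2 + 3*y - 4) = (y - 5)*(y + 3)*(y + 4)*(y - 1)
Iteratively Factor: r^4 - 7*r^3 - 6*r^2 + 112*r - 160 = (r - 2)*(r^3 - 5*r^2 - 16*r + 80) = (r - 5)*(r - 2)*(r^2 - 16) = (r - 5)*(r - 2)*(r + 4)*(r - 4)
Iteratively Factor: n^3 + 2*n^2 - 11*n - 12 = (n + 1)*(n^2 + n - 12) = (n + 1)*(n + 4)*(n - 3)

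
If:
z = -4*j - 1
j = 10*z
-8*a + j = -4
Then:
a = 77/164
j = -10/41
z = -1/41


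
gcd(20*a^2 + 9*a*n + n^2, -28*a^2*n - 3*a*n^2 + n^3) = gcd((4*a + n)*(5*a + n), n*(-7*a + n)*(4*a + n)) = 4*a + n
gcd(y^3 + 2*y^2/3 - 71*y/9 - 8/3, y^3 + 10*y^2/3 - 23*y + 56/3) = y - 8/3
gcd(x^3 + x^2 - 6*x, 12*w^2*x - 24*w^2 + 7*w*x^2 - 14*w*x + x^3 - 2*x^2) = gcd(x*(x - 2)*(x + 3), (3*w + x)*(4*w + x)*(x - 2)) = x - 2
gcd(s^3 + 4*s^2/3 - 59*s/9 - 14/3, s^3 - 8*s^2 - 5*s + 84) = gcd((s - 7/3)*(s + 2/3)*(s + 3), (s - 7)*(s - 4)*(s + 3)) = s + 3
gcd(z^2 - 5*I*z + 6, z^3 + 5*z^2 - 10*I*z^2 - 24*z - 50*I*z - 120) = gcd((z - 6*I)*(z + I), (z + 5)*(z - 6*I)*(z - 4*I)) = z - 6*I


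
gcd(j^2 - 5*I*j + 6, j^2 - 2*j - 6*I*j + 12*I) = j - 6*I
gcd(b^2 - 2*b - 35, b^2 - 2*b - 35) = b^2 - 2*b - 35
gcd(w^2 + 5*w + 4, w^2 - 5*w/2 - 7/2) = w + 1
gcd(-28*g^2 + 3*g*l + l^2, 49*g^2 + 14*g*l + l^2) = 7*g + l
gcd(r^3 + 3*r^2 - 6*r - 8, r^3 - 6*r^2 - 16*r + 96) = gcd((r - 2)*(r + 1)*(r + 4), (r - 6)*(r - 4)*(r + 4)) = r + 4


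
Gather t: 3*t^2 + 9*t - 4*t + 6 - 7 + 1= 3*t^2 + 5*t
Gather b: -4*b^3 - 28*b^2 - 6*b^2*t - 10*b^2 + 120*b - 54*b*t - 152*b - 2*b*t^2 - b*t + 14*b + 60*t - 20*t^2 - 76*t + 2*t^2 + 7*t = -4*b^3 + b^2*(-6*t - 38) + b*(-2*t^2 - 55*t - 18) - 18*t^2 - 9*t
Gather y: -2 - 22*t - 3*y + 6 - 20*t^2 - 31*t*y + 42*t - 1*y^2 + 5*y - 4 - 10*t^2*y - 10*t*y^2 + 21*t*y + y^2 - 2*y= -20*t^2 - 10*t*y^2 + 20*t + y*(-10*t^2 - 10*t)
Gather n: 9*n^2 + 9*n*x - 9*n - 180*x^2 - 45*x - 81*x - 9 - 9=9*n^2 + n*(9*x - 9) - 180*x^2 - 126*x - 18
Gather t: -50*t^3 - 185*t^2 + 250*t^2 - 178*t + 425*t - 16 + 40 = -50*t^3 + 65*t^2 + 247*t + 24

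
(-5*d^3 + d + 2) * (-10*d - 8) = 50*d^4 + 40*d^3 - 10*d^2 - 28*d - 16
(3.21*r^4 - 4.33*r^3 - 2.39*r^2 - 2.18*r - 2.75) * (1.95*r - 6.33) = 6.2595*r^5 - 28.7628*r^4 + 22.7484*r^3 + 10.8777*r^2 + 8.4369*r + 17.4075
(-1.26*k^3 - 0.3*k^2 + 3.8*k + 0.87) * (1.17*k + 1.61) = -1.4742*k^4 - 2.3796*k^3 + 3.963*k^2 + 7.1359*k + 1.4007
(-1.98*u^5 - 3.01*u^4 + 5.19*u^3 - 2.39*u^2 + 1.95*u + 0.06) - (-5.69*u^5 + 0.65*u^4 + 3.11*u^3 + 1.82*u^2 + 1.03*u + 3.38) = 3.71*u^5 - 3.66*u^4 + 2.08*u^3 - 4.21*u^2 + 0.92*u - 3.32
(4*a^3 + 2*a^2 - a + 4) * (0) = 0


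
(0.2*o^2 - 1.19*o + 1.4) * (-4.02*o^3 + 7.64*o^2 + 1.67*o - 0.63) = -0.804*o^5 + 6.3118*o^4 - 14.3856*o^3 + 8.5827*o^2 + 3.0877*o - 0.882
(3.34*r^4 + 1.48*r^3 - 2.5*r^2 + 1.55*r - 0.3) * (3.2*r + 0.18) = 10.688*r^5 + 5.3372*r^4 - 7.7336*r^3 + 4.51*r^2 - 0.681*r - 0.054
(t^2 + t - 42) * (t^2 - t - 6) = t^4 - 49*t^2 + 36*t + 252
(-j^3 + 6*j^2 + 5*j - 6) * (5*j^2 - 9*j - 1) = -5*j^5 + 39*j^4 - 28*j^3 - 81*j^2 + 49*j + 6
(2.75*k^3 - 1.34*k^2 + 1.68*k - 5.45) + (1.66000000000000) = 2.75*k^3 - 1.34*k^2 + 1.68*k - 3.79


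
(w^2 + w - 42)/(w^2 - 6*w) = (w + 7)/w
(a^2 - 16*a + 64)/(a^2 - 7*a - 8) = (a - 8)/(a + 1)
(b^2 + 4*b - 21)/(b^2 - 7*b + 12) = (b + 7)/(b - 4)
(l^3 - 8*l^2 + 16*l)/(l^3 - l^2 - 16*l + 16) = l*(l - 4)/(l^2 + 3*l - 4)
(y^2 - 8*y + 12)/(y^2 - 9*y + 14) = (y - 6)/(y - 7)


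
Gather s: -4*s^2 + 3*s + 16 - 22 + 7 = -4*s^2 + 3*s + 1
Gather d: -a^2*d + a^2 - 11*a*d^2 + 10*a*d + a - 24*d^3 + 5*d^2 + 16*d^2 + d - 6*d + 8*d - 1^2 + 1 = a^2 + a - 24*d^3 + d^2*(21 - 11*a) + d*(-a^2 + 10*a + 3)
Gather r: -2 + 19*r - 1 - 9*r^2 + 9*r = -9*r^2 + 28*r - 3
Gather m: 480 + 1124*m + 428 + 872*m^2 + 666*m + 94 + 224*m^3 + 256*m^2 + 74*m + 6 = 224*m^3 + 1128*m^2 + 1864*m + 1008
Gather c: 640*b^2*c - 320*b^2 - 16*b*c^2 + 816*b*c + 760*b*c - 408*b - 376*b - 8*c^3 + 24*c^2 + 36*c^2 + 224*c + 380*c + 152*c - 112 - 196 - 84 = -320*b^2 - 784*b - 8*c^3 + c^2*(60 - 16*b) + c*(640*b^2 + 1576*b + 756) - 392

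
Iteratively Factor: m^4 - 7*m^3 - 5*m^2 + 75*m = (m + 3)*(m^3 - 10*m^2 + 25*m) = (m - 5)*(m + 3)*(m^2 - 5*m) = m*(m - 5)*(m + 3)*(m - 5)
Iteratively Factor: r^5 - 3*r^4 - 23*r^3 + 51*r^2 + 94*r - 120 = (r - 3)*(r^4 - 23*r^2 - 18*r + 40) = (r - 5)*(r - 3)*(r^3 + 5*r^2 + 2*r - 8) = (r - 5)*(r - 3)*(r + 2)*(r^2 + 3*r - 4) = (r - 5)*(r - 3)*(r - 1)*(r + 2)*(r + 4)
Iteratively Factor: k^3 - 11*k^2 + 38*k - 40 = (k - 2)*(k^2 - 9*k + 20) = (k - 5)*(k - 2)*(k - 4)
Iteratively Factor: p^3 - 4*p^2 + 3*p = (p - 1)*(p^2 - 3*p) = (p - 3)*(p - 1)*(p)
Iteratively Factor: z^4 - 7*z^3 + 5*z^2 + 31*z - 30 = (z - 5)*(z^3 - 2*z^2 - 5*z + 6) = (z - 5)*(z - 3)*(z^2 + z - 2) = (z - 5)*(z - 3)*(z - 1)*(z + 2)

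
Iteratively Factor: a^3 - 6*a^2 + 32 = (a - 4)*(a^2 - 2*a - 8) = (a - 4)*(a + 2)*(a - 4)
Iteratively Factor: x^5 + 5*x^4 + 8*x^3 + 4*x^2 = (x)*(x^4 + 5*x^3 + 8*x^2 + 4*x) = x^2*(x^3 + 5*x^2 + 8*x + 4) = x^2*(x + 2)*(x^2 + 3*x + 2) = x^2*(x + 2)^2*(x + 1)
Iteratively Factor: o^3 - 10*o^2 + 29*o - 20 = (o - 4)*(o^2 - 6*o + 5) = (o - 4)*(o - 1)*(o - 5)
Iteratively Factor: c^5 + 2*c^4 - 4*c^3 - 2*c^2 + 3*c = (c)*(c^4 + 2*c^3 - 4*c^2 - 2*c + 3) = c*(c + 3)*(c^3 - c^2 - c + 1) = c*(c - 1)*(c + 3)*(c^2 - 1) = c*(c - 1)*(c + 1)*(c + 3)*(c - 1)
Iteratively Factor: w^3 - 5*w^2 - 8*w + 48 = (w + 3)*(w^2 - 8*w + 16) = (w - 4)*(w + 3)*(w - 4)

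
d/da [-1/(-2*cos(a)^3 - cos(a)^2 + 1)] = 2*(3*cos(a) + 1)*sin(a)*cos(a)/(2*cos(a)^3 + cos(a)^2 - 1)^2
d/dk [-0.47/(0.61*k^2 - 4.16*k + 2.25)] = (0.5734*k - 1.9552)/(0.61*k^2 - 4.16*k + 2.25)^2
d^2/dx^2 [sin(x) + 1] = -sin(x)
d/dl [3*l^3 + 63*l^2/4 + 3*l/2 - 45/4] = 9*l^2 + 63*l/2 + 3/2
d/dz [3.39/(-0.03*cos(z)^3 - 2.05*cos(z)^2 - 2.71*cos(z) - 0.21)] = (0.3051*sin(z)^2 - 13.899*cos(z) - 9.492)*sin(z)/(0.03*cos(z)^3 + 2.05*cos(z)^2 + 2.71*cos(z) + 0.21)^2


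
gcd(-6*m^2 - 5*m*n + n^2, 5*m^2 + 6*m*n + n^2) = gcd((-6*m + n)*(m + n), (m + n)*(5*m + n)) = m + n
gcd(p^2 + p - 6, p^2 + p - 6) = p^2 + p - 6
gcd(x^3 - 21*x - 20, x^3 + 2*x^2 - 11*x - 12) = x^2 + 5*x + 4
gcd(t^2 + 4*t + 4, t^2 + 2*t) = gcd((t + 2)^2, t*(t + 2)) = t + 2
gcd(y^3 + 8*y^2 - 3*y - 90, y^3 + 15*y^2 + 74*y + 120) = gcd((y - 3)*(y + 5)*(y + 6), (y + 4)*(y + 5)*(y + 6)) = y^2 + 11*y + 30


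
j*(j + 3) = j^2 + 3*j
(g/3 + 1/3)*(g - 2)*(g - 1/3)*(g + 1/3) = g^4/3 - g^3/3 - 19*g^2/27 + g/27 + 2/27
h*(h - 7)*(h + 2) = h^3 - 5*h^2 - 14*h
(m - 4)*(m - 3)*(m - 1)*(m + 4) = m^4 - 4*m^3 - 13*m^2 + 64*m - 48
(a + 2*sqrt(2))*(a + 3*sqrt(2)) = a^2 + 5*sqrt(2)*a + 12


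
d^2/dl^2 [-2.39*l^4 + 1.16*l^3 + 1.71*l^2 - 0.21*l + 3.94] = -28.68*l^2 + 6.96*l + 3.42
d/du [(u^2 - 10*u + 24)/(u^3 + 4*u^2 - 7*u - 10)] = (-u^4 + 20*u^3 - 39*u^2 - 212*u + 268)/(u^6 + 8*u^5 + 2*u^4 - 76*u^3 - 31*u^2 + 140*u + 100)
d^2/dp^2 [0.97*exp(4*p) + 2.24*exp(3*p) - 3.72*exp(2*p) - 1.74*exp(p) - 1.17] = (15.52*exp(3*p) + 20.16*exp(2*p) - 14.88*exp(p) - 1.74)*exp(p)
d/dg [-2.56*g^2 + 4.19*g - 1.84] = 4.19 - 5.12*g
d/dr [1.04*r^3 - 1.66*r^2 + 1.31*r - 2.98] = 3.12*r^2 - 3.32*r + 1.31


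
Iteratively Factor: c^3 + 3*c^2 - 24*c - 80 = (c + 4)*(c^2 - c - 20) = (c - 5)*(c + 4)*(c + 4)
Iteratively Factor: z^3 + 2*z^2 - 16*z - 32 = (z + 2)*(z^2 - 16) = (z + 2)*(z + 4)*(z - 4)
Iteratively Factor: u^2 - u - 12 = (u - 4)*(u + 3)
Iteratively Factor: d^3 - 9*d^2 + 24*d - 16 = (d - 1)*(d^2 - 8*d + 16) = (d - 4)*(d - 1)*(d - 4)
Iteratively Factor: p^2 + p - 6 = (p + 3)*(p - 2)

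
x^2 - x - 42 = (x - 7)*(x + 6)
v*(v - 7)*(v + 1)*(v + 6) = v^4 - 43*v^2 - 42*v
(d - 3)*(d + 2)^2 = d^3 + d^2 - 8*d - 12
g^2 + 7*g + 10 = (g + 2)*(g + 5)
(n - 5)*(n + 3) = n^2 - 2*n - 15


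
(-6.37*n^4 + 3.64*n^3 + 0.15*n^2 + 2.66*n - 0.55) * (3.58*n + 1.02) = -22.8046*n^5 + 6.5338*n^4 + 4.2498*n^3 + 9.6758*n^2 + 0.7442*n - 0.561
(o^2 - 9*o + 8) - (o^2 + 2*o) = 8 - 11*o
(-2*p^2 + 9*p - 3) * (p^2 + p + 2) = -2*p^4 + 7*p^3 + 2*p^2 + 15*p - 6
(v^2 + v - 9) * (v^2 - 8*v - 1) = v^4 - 7*v^3 - 18*v^2 + 71*v + 9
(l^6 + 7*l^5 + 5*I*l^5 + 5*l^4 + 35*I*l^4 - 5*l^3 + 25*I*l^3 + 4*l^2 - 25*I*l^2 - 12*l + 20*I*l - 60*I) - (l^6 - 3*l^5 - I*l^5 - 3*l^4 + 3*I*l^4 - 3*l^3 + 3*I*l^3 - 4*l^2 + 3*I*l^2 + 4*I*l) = 10*l^5 + 6*I*l^5 + 8*l^4 + 32*I*l^4 - 2*l^3 + 22*I*l^3 + 8*l^2 - 28*I*l^2 - 12*l + 16*I*l - 60*I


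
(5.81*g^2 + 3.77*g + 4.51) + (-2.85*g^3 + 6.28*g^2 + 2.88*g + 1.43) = -2.85*g^3 + 12.09*g^2 + 6.65*g + 5.94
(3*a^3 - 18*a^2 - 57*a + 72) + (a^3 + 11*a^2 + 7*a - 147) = 4*a^3 - 7*a^2 - 50*a - 75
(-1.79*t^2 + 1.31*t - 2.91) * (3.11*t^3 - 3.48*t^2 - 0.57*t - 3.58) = -5.5669*t^5 + 10.3033*t^4 - 12.5886*t^3 + 15.7883*t^2 - 3.0311*t + 10.4178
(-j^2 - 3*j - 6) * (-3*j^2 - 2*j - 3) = 3*j^4 + 11*j^3 + 27*j^2 + 21*j + 18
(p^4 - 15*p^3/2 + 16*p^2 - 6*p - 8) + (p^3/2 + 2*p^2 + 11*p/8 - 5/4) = p^4 - 7*p^3 + 18*p^2 - 37*p/8 - 37/4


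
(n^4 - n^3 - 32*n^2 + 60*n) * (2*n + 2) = 2*n^5 - 66*n^3 + 56*n^2 + 120*n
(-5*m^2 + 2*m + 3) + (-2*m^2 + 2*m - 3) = -7*m^2 + 4*m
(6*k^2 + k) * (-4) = -24*k^2 - 4*k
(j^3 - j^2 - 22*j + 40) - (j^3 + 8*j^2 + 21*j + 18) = -9*j^2 - 43*j + 22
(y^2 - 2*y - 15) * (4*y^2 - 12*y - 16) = 4*y^4 - 20*y^3 - 52*y^2 + 212*y + 240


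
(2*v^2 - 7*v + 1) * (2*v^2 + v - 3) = 4*v^4 - 12*v^3 - 11*v^2 + 22*v - 3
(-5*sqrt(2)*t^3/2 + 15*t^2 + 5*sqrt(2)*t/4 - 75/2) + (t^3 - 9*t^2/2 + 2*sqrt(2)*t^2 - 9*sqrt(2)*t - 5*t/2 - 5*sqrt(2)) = -5*sqrt(2)*t^3/2 + t^3 + 2*sqrt(2)*t^2 + 21*t^2/2 - 31*sqrt(2)*t/4 - 5*t/2 - 75/2 - 5*sqrt(2)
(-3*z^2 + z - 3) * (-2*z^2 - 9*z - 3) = 6*z^4 + 25*z^3 + 6*z^2 + 24*z + 9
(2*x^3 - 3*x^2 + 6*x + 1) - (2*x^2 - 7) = 2*x^3 - 5*x^2 + 6*x + 8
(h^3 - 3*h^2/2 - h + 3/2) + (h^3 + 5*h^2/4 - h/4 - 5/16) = 2*h^3 - h^2/4 - 5*h/4 + 19/16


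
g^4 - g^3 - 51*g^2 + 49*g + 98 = (g - 7)*(g - 2)*(g + 1)*(g + 7)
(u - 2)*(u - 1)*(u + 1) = u^3 - 2*u^2 - u + 2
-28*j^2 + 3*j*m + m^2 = (-4*j + m)*(7*j + m)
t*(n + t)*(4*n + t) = 4*n^2*t + 5*n*t^2 + t^3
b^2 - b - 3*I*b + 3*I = (b - 1)*(b - 3*I)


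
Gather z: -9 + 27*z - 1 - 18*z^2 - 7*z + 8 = -18*z^2 + 20*z - 2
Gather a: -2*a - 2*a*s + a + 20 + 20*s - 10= a*(-2*s - 1) + 20*s + 10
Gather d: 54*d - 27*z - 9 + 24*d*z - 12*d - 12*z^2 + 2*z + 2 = d*(24*z + 42) - 12*z^2 - 25*z - 7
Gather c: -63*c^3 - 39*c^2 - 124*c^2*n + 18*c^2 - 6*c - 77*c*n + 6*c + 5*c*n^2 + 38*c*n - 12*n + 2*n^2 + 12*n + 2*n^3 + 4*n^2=-63*c^3 + c^2*(-124*n - 21) + c*(5*n^2 - 39*n) + 2*n^3 + 6*n^2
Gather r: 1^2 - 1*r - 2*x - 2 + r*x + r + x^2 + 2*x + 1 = r*x + x^2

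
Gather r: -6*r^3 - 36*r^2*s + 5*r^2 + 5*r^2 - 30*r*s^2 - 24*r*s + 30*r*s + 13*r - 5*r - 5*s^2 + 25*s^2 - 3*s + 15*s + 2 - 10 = -6*r^3 + r^2*(10 - 36*s) + r*(-30*s^2 + 6*s + 8) + 20*s^2 + 12*s - 8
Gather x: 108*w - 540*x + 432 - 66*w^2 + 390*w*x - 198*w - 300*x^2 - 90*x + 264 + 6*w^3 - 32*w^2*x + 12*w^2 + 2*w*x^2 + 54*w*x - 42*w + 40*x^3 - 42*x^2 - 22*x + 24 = 6*w^3 - 54*w^2 - 132*w + 40*x^3 + x^2*(2*w - 342) + x*(-32*w^2 + 444*w - 652) + 720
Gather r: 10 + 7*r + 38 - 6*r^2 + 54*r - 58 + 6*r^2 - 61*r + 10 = 0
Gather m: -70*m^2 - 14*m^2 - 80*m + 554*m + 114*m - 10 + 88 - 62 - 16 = -84*m^2 + 588*m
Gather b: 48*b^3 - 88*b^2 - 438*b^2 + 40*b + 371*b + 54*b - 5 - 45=48*b^3 - 526*b^2 + 465*b - 50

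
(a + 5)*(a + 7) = a^2 + 12*a + 35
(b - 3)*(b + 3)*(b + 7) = b^3 + 7*b^2 - 9*b - 63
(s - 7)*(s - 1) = s^2 - 8*s + 7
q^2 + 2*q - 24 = (q - 4)*(q + 6)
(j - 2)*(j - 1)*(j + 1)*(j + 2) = j^4 - 5*j^2 + 4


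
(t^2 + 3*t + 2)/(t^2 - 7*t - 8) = (t + 2)/(t - 8)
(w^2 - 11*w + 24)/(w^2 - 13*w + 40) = (w - 3)/(w - 5)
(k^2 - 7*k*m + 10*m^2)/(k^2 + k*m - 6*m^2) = (k - 5*m)/(k + 3*m)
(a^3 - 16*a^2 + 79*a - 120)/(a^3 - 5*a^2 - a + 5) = (a^2 - 11*a + 24)/(a^2 - 1)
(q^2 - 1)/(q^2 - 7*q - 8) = (q - 1)/(q - 8)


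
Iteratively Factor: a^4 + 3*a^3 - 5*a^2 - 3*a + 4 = (a + 4)*(a^3 - a^2 - a + 1) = (a - 1)*(a + 4)*(a^2 - 1) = (a - 1)^2*(a + 4)*(a + 1)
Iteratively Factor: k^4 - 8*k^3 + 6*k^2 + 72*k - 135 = (k - 5)*(k^3 - 3*k^2 - 9*k + 27) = (k - 5)*(k + 3)*(k^2 - 6*k + 9) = (k - 5)*(k - 3)*(k + 3)*(k - 3)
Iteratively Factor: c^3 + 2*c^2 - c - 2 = (c + 1)*(c^2 + c - 2) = (c + 1)*(c + 2)*(c - 1)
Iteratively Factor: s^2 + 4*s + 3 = (s + 3)*(s + 1)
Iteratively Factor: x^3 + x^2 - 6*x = (x)*(x^2 + x - 6) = x*(x + 3)*(x - 2)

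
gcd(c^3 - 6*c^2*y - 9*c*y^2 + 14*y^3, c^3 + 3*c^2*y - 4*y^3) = -c^2 - c*y + 2*y^2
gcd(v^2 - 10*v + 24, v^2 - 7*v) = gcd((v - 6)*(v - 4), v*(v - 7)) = 1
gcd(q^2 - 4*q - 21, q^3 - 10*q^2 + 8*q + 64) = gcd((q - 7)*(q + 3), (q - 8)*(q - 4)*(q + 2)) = 1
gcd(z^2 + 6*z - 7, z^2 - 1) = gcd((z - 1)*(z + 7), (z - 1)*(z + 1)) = z - 1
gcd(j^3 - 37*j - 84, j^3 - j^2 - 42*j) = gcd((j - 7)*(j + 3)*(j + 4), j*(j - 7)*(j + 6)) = j - 7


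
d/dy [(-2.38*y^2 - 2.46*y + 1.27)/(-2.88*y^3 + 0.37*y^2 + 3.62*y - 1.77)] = (-6.8544*y^4 - 14.1696*y^3 + 3.2674*y^2 + 7.4854*y - 0.243200000000001)/(8.2944*y^6 - 2.1312*y^5 - 20.7143*y^4 + 12.874*y^3 + 11.7946*y^2 - 12.8148*y + 3.1329)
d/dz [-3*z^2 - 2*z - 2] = -6*z - 2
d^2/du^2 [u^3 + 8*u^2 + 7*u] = 6*u + 16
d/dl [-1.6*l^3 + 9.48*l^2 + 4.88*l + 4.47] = -4.8*l^2 + 18.96*l + 4.88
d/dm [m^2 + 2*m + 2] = 2*m + 2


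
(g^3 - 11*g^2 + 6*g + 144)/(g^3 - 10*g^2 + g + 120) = (g - 6)/(g - 5)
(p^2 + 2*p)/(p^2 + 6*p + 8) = p/(p + 4)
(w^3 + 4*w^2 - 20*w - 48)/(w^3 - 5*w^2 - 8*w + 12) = (w^2 + 2*w - 24)/(w^2 - 7*w + 6)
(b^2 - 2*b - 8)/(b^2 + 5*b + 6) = (b - 4)/(b + 3)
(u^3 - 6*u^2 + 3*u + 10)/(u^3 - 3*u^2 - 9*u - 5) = (u - 2)/(u + 1)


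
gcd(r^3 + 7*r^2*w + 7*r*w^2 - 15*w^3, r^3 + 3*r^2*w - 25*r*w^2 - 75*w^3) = r^2 + 8*r*w + 15*w^2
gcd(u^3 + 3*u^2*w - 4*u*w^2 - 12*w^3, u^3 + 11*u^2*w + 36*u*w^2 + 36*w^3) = u^2 + 5*u*w + 6*w^2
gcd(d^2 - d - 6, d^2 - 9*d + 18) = d - 3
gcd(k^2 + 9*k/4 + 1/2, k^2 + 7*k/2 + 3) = k + 2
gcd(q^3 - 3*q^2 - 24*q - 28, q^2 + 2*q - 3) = 1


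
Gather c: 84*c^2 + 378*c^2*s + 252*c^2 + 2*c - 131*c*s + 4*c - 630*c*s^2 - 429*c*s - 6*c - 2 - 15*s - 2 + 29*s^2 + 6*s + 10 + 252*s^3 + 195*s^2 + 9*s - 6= c^2*(378*s + 336) + c*(-630*s^2 - 560*s) + 252*s^3 + 224*s^2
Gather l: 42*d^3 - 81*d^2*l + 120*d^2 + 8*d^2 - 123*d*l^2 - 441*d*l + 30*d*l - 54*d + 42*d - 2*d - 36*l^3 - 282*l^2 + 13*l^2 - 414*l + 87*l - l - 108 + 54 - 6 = 42*d^3 + 128*d^2 - 14*d - 36*l^3 + l^2*(-123*d - 269) + l*(-81*d^2 - 411*d - 328) - 60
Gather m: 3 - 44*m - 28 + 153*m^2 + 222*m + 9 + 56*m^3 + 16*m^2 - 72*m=56*m^3 + 169*m^2 + 106*m - 16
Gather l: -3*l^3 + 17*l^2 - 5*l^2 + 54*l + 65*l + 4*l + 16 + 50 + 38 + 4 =-3*l^3 + 12*l^2 + 123*l + 108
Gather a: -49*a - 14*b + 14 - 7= -49*a - 14*b + 7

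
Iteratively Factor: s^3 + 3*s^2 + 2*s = (s)*(s^2 + 3*s + 2) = s*(s + 2)*(s + 1)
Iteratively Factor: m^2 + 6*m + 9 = (m + 3)*(m + 3)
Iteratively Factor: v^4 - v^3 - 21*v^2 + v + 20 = (v - 1)*(v^3 - 21*v - 20) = (v - 1)*(v + 1)*(v^2 - v - 20) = (v - 5)*(v - 1)*(v + 1)*(v + 4)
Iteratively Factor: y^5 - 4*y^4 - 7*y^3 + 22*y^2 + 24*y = (y - 4)*(y^4 - 7*y^2 - 6*y) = (y - 4)*(y + 1)*(y^3 - y^2 - 6*y) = y*(y - 4)*(y + 1)*(y^2 - y - 6) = y*(y - 4)*(y + 1)*(y + 2)*(y - 3)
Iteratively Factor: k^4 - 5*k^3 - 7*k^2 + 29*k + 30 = (k - 5)*(k^3 - 7*k - 6) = (k - 5)*(k - 3)*(k^2 + 3*k + 2) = (k - 5)*(k - 3)*(k + 1)*(k + 2)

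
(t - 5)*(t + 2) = t^2 - 3*t - 10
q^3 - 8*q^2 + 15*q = q*(q - 5)*(q - 3)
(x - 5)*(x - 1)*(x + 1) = x^3 - 5*x^2 - x + 5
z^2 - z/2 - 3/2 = (z - 3/2)*(z + 1)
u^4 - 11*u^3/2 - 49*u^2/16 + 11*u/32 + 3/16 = (u - 6)*(u - 1/4)*(u + 1/4)*(u + 1/2)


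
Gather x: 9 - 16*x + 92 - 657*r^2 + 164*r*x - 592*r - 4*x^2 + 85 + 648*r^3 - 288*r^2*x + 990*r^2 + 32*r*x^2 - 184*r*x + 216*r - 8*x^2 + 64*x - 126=648*r^3 + 333*r^2 - 376*r + x^2*(32*r - 12) + x*(-288*r^2 - 20*r + 48) + 60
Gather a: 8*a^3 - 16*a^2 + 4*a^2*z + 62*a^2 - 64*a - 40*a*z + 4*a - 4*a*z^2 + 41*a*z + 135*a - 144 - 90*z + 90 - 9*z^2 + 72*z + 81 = 8*a^3 + a^2*(4*z + 46) + a*(-4*z^2 + z + 75) - 9*z^2 - 18*z + 27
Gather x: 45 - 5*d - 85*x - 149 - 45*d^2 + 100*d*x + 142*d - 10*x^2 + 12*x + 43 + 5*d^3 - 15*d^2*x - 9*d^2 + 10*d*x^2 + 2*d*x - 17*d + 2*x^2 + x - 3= 5*d^3 - 54*d^2 + 120*d + x^2*(10*d - 8) + x*(-15*d^2 + 102*d - 72) - 64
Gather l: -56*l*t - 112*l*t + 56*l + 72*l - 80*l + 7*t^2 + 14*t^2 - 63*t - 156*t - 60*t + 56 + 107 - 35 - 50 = l*(48 - 168*t) + 21*t^2 - 279*t + 78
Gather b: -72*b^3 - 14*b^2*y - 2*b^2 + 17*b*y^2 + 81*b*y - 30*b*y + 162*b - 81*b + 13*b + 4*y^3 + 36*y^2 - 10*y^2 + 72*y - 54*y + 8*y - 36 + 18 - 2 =-72*b^3 + b^2*(-14*y - 2) + b*(17*y^2 + 51*y + 94) + 4*y^3 + 26*y^2 + 26*y - 20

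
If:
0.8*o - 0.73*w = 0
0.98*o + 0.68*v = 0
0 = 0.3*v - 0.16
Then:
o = -0.37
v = 0.53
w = -0.41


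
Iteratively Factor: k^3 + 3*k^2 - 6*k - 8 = (k - 2)*(k^2 + 5*k + 4) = (k - 2)*(k + 1)*(k + 4)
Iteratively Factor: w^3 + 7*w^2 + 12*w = (w)*(w^2 + 7*w + 12) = w*(w + 3)*(w + 4)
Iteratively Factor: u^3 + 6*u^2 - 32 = (u + 4)*(u^2 + 2*u - 8) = (u + 4)^2*(u - 2)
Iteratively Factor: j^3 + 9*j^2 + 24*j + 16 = (j + 4)*(j^2 + 5*j + 4) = (j + 4)^2*(j + 1)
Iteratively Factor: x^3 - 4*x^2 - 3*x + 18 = (x - 3)*(x^2 - x - 6) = (x - 3)*(x + 2)*(x - 3)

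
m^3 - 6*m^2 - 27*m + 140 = (m - 7)*(m - 4)*(m + 5)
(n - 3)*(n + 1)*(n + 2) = n^3 - 7*n - 6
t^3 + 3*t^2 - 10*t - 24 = (t - 3)*(t + 2)*(t + 4)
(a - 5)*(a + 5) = a^2 - 25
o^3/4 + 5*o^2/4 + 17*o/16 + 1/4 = (o/4 + 1)*(o + 1/2)^2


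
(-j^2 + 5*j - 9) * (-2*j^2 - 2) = 2*j^4 - 10*j^3 + 20*j^2 - 10*j + 18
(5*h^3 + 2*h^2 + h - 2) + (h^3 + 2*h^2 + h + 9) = 6*h^3 + 4*h^2 + 2*h + 7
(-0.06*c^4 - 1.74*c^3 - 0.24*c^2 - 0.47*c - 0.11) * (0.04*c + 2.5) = -0.0024*c^5 - 0.2196*c^4 - 4.3596*c^3 - 0.6188*c^2 - 1.1794*c - 0.275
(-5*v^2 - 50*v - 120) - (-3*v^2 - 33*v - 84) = -2*v^2 - 17*v - 36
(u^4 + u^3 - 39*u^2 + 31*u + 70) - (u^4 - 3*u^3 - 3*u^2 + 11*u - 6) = 4*u^3 - 36*u^2 + 20*u + 76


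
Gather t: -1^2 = -1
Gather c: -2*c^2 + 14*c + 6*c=-2*c^2 + 20*c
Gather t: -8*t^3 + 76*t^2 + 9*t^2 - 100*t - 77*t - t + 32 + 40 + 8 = -8*t^3 + 85*t^2 - 178*t + 80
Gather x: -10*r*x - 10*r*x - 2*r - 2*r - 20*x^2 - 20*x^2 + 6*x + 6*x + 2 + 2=-4*r - 40*x^2 + x*(12 - 20*r) + 4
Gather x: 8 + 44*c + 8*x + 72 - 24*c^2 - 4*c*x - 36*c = -24*c^2 + 8*c + x*(8 - 4*c) + 80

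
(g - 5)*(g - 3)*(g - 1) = g^3 - 9*g^2 + 23*g - 15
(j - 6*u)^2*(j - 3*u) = j^3 - 15*j^2*u + 72*j*u^2 - 108*u^3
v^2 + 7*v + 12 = (v + 3)*(v + 4)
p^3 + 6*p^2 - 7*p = p*(p - 1)*(p + 7)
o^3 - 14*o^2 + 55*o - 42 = (o - 7)*(o - 6)*(o - 1)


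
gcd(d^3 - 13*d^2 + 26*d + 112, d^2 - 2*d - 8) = d + 2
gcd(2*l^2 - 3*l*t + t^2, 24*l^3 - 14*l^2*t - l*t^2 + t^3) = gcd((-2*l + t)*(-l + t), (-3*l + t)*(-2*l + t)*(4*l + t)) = -2*l + t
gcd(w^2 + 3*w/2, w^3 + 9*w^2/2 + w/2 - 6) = w + 3/2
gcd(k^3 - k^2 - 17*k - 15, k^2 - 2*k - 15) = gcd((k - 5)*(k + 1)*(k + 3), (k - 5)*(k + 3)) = k^2 - 2*k - 15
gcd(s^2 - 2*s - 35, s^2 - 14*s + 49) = s - 7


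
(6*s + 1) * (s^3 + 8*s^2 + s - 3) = 6*s^4 + 49*s^3 + 14*s^2 - 17*s - 3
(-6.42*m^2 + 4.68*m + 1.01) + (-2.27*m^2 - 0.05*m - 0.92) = -8.69*m^2 + 4.63*m + 0.09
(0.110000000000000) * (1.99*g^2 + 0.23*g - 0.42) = 0.2189*g^2 + 0.0253*g - 0.0462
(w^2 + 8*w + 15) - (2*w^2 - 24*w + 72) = -w^2 + 32*w - 57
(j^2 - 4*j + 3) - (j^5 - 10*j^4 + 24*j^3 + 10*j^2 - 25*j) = -j^5 + 10*j^4 - 24*j^3 - 9*j^2 + 21*j + 3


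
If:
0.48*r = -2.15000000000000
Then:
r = -4.48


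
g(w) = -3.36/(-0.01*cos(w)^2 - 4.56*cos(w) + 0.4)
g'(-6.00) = 0.27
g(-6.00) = 0.84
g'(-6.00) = 0.27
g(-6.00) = 0.84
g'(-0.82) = -1.52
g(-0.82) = 1.24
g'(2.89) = 0.16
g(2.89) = -0.70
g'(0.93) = 2.27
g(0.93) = 1.44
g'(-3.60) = 0.34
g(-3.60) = -0.75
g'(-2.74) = -0.28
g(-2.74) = -0.73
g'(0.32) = 0.31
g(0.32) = 0.85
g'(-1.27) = -16.17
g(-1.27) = 3.53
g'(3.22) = -0.05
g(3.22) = -0.68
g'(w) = -3.36*(-0.02*sin(w)*cos(w) - 4.56*sin(w))/(-0.01*cos(w)^2 - 4.56*cos(w) + 0.4)^2 = (0.0672*cos(w) + 15.3216)*sin(w)/(0.01*cos(w)^2 + 4.56*cos(w) - 0.4)^2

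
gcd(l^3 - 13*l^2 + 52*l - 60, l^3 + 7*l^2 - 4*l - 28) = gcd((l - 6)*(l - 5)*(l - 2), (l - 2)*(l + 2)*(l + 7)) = l - 2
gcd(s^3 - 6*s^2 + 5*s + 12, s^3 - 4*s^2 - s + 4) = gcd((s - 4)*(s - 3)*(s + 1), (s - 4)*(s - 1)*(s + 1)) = s^2 - 3*s - 4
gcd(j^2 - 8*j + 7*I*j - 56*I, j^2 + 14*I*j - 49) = j + 7*I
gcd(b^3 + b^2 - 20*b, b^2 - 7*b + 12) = b - 4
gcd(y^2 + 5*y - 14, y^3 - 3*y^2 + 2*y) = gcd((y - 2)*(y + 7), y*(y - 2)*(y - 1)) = y - 2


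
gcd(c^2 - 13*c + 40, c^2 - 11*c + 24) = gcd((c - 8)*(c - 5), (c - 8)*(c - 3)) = c - 8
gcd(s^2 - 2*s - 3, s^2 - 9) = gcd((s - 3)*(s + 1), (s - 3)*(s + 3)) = s - 3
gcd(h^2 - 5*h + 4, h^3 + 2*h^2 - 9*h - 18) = 1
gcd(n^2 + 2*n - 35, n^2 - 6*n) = 1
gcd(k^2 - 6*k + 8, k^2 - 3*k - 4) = k - 4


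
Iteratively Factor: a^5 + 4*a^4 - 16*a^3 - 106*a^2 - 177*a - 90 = (a - 5)*(a^4 + 9*a^3 + 29*a^2 + 39*a + 18) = (a - 5)*(a + 3)*(a^3 + 6*a^2 + 11*a + 6) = (a - 5)*(a + 3)^2*(a^2 + 3*a + 2) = (a - 5)*(a + 1)*(a + 3)^2*(a + 2)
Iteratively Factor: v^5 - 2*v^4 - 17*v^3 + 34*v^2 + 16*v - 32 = (v - 4)*(v^4 + 2*v^3 - 9*v^2 - 2*v + 8) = (v - 4)*(v + 1)*(v^3 + v^2 - 10*v + 8) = (v - 4)*(v + 1)*(v + 4)*(v^2 - 3*v + 2) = (v - 4)*(v - 1)*(v + 1)*(v + 4)*(v - 2)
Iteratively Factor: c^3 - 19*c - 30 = (c + 2)*(c^2 - 2*c - 15) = (c + 2)*(c + 3)*(c - 5)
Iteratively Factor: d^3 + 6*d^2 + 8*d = (d + 2)*(d^2 + 4*d) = (d + 2)*(d + 4)*(d)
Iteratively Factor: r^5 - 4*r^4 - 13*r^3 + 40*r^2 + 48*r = (r)*(r^4 - 4*r^3 - 13*r^2 + 40*r + 48) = r*(r + 3)*(r^3 - 7*r^2 + 8*r + 16) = r*(r + 1)*(r + 3)*(r^2 - 8*r + 16) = r*(r - 4)*(r + 1)*(r + 3)*(r - 4)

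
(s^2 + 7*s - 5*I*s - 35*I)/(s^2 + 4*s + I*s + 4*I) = (s^2 + s*(7 - 5*I) - 35*I)/(s^2 + s*(4 + I) + 4*I)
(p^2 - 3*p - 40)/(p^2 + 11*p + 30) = (p - 8)/(p + 6)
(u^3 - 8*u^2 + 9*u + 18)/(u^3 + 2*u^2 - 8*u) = (u^3 - 8*u^2 + 9*u + 18)/(u*(u^2 + 2*u - 8))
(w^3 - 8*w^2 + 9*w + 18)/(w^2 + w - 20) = (w^3 - 8*w^2 + 9*w + 18)/(w^2 + w - 20)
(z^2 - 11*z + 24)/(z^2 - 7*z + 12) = (z - 8)/(z - 4)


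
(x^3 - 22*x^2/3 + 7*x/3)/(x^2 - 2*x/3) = (3*x^2 - 22*x + 7)/(3*x - 2)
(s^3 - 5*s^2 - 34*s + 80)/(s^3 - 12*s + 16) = (s^2 - 3*s - 40)/(s^2 + 2*s - 8)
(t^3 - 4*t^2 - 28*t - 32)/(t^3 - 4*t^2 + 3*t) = (t^3 - 4*t^2 - 28*t - 32)/(t*(t^2 - 4*t + 3))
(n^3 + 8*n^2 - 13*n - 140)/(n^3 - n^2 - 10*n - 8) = (n^2 + 12*n + 35)/(n^2 + 3*n + 2)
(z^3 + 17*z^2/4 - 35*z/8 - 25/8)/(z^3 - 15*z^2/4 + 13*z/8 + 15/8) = (z + 5)/(z - 3)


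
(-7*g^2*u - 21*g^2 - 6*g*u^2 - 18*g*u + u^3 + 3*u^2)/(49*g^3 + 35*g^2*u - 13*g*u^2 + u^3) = (u + 3)/(-7*g + u)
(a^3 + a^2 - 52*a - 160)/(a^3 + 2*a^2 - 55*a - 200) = (a + 4)/(a + 5)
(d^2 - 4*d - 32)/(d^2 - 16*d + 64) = (d + 4)/(d - 8)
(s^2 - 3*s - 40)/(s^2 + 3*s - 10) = (s - 8)/(s - 2)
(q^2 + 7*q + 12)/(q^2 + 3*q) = (q + 4)/q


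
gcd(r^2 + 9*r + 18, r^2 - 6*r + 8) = 1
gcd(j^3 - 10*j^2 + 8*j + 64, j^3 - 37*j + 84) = j - 4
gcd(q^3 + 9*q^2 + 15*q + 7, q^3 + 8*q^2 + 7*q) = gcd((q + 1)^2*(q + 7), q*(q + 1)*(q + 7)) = q^2 + 8*q + 7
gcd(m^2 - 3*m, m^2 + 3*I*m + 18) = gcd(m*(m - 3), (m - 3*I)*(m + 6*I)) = 1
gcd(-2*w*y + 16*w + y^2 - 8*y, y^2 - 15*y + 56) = y - 8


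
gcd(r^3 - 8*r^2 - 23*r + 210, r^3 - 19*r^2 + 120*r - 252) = r^2 - 13*r + 42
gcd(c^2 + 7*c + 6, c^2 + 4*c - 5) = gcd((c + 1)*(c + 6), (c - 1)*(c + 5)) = 1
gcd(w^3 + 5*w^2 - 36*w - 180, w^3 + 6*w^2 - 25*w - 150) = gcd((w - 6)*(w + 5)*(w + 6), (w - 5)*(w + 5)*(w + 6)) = w^2 + 11*w + 30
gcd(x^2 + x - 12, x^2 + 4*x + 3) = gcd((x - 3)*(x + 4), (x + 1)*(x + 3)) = 1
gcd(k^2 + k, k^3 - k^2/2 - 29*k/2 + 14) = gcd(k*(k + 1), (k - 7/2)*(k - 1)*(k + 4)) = 1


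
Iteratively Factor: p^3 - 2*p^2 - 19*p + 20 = (p - 1)*(p^2 - p - 20) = (p - 5)*(p - 1)*(p + 4)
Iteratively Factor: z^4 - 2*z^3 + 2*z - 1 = (z - 1)*(z^3 - z^2 - z + 1) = (z - 1)^2*(z^2 - 1) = (z - 1)^2*(z + 1)*(z - 1)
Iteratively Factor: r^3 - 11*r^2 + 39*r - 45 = (r - 5)*(r^2 - 6*r + 9) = (r - 5)*(r - 3)*(r - 3)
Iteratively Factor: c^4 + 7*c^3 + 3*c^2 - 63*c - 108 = (c + 3)*(c^3 + 4*c^2 - 9*c - 36) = (c - 3)*(c + 3)*(c^2 + 7*c + 12) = (c - 3)*(c + 3)*(c + 4)*(c + 3)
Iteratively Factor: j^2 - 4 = (j + 2)*(j - 2)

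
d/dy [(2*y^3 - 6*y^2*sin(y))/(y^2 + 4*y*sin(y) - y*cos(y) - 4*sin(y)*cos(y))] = 2*y*(-y*(y - 3*sin(y))*(y*sin(y) + 4*y*cos(y) + 2*y + 4*sin(y) - cos(y) - 4*cos(2*y)) + 3*(-y*cos(y) + y - 2*sin(y))*(y^2 + 4*y*sin(y) - y*cos(y) - 2*sin(2*y)))/((y + 4*sin(y))^2*(y - cos(y))^2)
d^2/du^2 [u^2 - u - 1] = 2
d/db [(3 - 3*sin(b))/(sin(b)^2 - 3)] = 3*(sin(b)^2 - 2*sin(b) + 3)*cos(b)/(sin(b)^2 - 3)^2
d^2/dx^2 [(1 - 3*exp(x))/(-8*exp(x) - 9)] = (315 - 280*exp(x))*exp(x)/(512*exp(3*x) + 1728*exp(2*x) + 1944*exp(x) + 729)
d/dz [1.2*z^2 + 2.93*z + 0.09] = 2.4*z + 2.93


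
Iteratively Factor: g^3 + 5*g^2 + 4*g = (g + 1)*(g^2 + 4*g) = g*(g + 1)*(g + 4)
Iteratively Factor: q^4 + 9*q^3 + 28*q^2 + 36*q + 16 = (q + 2)*(q^3 + 7*q^2 + 14*q + 8) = (q + 2)*(q + 4)*(q^2 + 3*q + 2) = (q + 2)^2*(q + 4)*(q + 1)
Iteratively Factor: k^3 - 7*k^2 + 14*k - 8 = (k - 4)*(k^2 - 3*k + 2) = (k - 4)*(k - 2)*(k - 1)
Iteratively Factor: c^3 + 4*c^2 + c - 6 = (c + 2)*(c^2 + 2*c - 3) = (c + 2)*(c + 3)*(c - 1)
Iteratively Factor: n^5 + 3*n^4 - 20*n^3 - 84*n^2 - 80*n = (n - 5)*(n^4 + 8*n^3 + 20*n^2 + 16*n) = (n - 5)*(n + 4)*(n^3 + 4*n^2 + 4*n) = (n - 5)*(n + 2)*(n + 4)*(n^2 + 2*n) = n*(n - 5)*(n + 2)*(n + 4)*(n + 2)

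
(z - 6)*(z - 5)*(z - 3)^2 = z^4 - 17*z^3 + 105*z^2 - 279*z + 270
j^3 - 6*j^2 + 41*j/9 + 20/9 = (j - 5)*(j - 4/3)*(j + 1/3)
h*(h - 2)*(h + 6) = h^3 + 4*h^2 - 12*h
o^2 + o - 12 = (o - 3)*(o + 4)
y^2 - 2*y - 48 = (y - 8)*(y + 6)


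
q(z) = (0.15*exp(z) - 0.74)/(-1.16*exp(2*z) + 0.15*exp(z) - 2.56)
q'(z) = (0.15*exp(z) - 0.74)*(2.32*exp(2*z) - 0.15*exp(z))/(-1.16*exp(2*z) + 0.15*exp(z) - 2.56)^2 + 0.15*exp(z)/(-1.16*exp(2*z) + 0.15*exp(z) - 2.56)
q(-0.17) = 0.19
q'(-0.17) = -0.13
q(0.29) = 0.12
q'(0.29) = -0.15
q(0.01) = 0.16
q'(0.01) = -0.14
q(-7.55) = 0.29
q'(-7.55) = -0.00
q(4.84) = -0.00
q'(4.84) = 0.00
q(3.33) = -0.00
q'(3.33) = 0.00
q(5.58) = -0.00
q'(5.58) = 0.00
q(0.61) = 0.07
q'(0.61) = -0.14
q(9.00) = 0.00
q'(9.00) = 0.00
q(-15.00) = 0.29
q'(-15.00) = 0.00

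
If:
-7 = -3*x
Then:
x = 7/3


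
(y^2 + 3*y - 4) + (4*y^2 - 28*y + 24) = 5*y^2 - 25*y + 20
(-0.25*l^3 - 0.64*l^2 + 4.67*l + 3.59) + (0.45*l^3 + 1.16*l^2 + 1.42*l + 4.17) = 0.2*l^3 + 0.52*l^2 + 6.09*l + 7.76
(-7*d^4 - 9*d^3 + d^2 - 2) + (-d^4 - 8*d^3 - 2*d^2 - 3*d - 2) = -8*d^4 - 17*d^3 - d^2 - 3*d - 4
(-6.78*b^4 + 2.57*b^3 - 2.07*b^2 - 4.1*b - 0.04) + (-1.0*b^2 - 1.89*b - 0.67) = -6.78*b^4 + 2.57*b^3 - 3.07*b^2 - 5.99*b - 0.71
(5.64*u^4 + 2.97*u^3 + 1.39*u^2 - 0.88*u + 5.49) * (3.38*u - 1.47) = 19.0632*u^5 + 1.7478*u^4 + 0.3323*u^3 - 5.0177*u^2 + 19.8498*u - 8.0703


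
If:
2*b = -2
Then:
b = -1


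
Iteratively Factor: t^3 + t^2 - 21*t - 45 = (t + 3)*(t^2 - 2*t - 15) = (t - 5)*(t + 3)*(t + 3)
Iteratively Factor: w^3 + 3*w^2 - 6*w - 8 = (w + 1)*(w^2 + 2*w - 8) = (w + 1)*(w + 4)*(w - 2)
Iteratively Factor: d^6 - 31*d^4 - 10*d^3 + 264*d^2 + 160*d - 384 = (d - 1)*(d^5 + d^4 - 30*d^3 - 40*d^2 + 224*d + 384) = (d - 1)*(d + 4)*(d^4 - 3*d^3 - 18*d^2 + 32*d + 96) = (d - 4)*(d - 1)*(d + 4)*(d^3 + d^2 - 14*d - 24) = (d - 4)^2*(d - 1)*(d + 4)*(d^2 + 5*d + 6) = (d - 4)^2*(d - 1)*(d + 3)*(d + 4)*(d + 2)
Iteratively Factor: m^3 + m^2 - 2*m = (m - 1)*(m^2 + 2*m) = m*(m - 1)*(m + 2)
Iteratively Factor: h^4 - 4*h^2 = (h - 2)*(h^3 + 2*h^2) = h*(h - 2)*(h^2 + 2*h) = h^2*(h - 2)*(h + 2)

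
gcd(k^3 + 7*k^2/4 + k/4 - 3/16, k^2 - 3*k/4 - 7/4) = 1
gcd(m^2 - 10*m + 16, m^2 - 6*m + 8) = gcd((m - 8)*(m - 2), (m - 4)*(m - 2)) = m - 2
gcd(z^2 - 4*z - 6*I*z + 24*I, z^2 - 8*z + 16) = z - 4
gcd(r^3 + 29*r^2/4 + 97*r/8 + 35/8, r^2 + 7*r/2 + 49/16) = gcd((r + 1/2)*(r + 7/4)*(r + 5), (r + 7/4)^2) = r + 7/4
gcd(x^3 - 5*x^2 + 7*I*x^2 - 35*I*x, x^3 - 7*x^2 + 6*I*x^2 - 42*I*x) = x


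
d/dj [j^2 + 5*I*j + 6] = 2*j + 5*I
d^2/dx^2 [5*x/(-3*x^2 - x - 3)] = 10*(-x*(6*x + 1)^2 + (9*x + 1)*(3*x^2 + x + 3))/(3*x^2 + x + 3)^3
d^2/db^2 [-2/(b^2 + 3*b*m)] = 4*(b*(b + 3*m) - (2*b + 3*m)^2)/(b^3*(b + 3*m)^3)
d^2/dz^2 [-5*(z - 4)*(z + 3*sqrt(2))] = -10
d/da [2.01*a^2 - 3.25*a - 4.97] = 4.02*a - 3.25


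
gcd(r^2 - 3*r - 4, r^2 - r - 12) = r - 4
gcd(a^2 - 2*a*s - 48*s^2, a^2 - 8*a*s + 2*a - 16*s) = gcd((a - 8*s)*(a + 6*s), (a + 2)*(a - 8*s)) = -a + 8*s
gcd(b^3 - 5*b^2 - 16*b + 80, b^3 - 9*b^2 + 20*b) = b^2 - 9*b + 20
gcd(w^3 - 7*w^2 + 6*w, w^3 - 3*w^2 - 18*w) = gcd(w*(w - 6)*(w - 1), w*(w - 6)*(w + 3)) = w^2 - 6*w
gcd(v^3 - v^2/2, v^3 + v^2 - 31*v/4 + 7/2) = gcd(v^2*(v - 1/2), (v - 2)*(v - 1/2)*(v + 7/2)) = v - 1/2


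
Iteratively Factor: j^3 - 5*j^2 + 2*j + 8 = (j + 1)*(j^2 - 6*j + 8) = (j - 4)*(j + 1)*(j - 2)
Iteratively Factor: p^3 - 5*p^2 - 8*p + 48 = (p - 4)*(p^2 - p - 12) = (p - 4)^2*(p + 3)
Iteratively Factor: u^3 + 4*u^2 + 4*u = (u + 2)*(u^2 + 2*u) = u*(u + 2)*(u + 2)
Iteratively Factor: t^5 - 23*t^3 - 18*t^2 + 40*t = (t - 5)*(t^4 + 5*t^3 + 2*t^2 - 8*t) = (t - 5)*(t + 4)*(t^3 + t^2 - 2*t) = (t - 5)*(t - 1)*(t + 4)*(t^2 + 2*t) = (t - 5)*(t - 1)*(t + 2)*(t + 4)*(t)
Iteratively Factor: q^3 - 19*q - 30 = (q + 2)*(q^2 - 2*q - 15) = (q + 2)*(q + 3)*(q - 5)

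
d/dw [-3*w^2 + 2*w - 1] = 2 - 6*w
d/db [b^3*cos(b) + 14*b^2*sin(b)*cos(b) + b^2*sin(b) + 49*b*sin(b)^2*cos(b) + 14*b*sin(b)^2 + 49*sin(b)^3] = -b^3*sin(b) - 28*b^2*sin(b)^2 + 4*b^2*cos(b) + 14*b^2 - 147*b*sin(b)^3 + 56*b*sin(b)*cos(b) + 100*b*sin(b) + 196*sin(b)^2*cos(b) + 14*sin(b)^2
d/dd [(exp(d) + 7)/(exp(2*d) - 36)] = (-2*(exp(d) + 7)*exp(d) + exp(2*d) - 36)*exp(d)/(exp(2*d) - 36)^2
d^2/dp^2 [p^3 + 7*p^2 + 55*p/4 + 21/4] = 6*p + 14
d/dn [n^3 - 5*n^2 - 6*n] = 3*n^2 - 10*n - 6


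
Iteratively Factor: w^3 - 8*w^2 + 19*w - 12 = (w - 4)*(w^2 - 4*w + 3) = (w - 4)*(w - 1)*(w - 3)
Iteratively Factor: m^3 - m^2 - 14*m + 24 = (m - 2)*(m^2 + m - 12) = (m - 3)*(m - 2)*(m + 4)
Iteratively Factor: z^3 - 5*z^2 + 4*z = (z - 1)*(z^2 - 4*z) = z*(z - 1)*(z - 4)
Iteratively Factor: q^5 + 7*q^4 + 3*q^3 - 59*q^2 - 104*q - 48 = (q - 3)*(q^4 + 10*q^3 + 33*q^2 + 40*q + 16) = (q - 3)*(q + 1)*(q^3 + 9*q^2 + 24*q + 16) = (q - 3)*(q + 1)*(q + 4)*(q^2 + 5*q + 4) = (q - 3)*(q + 1)^2*(q + 4)*(q + 4)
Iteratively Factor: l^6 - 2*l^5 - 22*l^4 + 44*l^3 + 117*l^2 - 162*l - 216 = (l - 3)*(l^5 + l^4 - 19*l^3 - 13*l^2 + 78*l + 72) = (l - 3)*(l + 4)*(l^4 - 3*l^3 - 7*l^2 + 15*l + 18) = (l - 3)^2*(l + 4)*(l^3 - 7*l - 6) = (l - 3)^2*(l + 1)*(l + 4)*(l^2 - l - 6) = (l - 3)^2*(l + 1)*(l + 2)*(l + 4)*(l - 3)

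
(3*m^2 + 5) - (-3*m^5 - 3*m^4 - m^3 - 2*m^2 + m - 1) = 3*m^5 + 3*m^4 + m^3 + 5*m^2 - m + 6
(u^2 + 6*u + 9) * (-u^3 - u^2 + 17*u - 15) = -u^5 - 7*u^4 + 2*u^3 + 78*u^2 + 63*u - 135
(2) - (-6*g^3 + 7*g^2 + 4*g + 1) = 6*g^3 - 7*g^2 - 4*g + 1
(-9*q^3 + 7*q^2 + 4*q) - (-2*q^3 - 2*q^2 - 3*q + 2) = -7*q^3 + 9*q^2 + 7*q - 2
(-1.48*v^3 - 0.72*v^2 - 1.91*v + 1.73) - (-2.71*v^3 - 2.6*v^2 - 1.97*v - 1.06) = 1.23*v^3 + 1.88*v^2 + 0.0600000000000001*v + 2.79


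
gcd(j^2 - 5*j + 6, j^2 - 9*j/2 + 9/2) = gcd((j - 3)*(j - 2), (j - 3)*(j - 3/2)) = j - 3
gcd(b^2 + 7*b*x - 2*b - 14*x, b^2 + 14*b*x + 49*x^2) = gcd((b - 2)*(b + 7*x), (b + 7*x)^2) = b + 7*x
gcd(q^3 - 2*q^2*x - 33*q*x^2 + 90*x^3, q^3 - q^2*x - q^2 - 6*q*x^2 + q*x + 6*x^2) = -q + 3*x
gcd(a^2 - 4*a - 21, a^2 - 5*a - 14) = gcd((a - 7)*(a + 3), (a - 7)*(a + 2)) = a - 7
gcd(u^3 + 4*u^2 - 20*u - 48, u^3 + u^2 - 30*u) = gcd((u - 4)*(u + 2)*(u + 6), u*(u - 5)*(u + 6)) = u + 6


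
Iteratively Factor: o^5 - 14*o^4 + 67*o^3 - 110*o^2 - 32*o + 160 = (o - 4)*(o^4 - 10*o^3 + 27*o^2 - 2*o - 40) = (o - 4)^2*(o^3 - 6*o^2 + 3*o + 10) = (o - 5)*(o - 4)^2*(o^2 - o - 2) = (o - 5)*(o - 4)^2*(o + 1)*(o - 2)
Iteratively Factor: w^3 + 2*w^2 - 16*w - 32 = (w + 4)*(w^2 - 2*w - 8) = (w - 4)*(w + 4)*(w + 2)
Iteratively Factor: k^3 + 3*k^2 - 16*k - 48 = (k + 3)*(k^2 - 16) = (k - 4)*(k + 3)*(k + 4)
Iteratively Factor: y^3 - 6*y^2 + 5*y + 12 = (y - 3)*(y^2 - 3*y - 4) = (y - 3)*(y + 1)*(y - 4)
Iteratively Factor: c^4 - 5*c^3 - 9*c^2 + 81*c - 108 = (c + 4)*(c^3 - 9*c^2 + 27*c - 27) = (c - 3)*(c + 4)*(c^2 - 6*c + 9) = (c - 3)^2*(c + 4)*(c - 3)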